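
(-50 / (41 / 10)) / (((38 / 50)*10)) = -1250 / 779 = -1.60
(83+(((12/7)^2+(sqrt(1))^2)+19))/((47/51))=264741/2303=114.95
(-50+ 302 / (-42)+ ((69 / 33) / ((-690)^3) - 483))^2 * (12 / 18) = 352950798656514728736049 / 1814310365521500000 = 194537.17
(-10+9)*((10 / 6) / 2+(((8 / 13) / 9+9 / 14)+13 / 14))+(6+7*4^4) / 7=416681 / 1638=254.38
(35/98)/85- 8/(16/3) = -1.50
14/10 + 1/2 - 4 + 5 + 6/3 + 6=109/10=10.90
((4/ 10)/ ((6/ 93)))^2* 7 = 6727/ 25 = 269.08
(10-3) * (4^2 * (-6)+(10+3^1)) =-581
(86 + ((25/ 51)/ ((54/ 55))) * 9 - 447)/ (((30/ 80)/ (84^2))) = -342109376/ 51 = -6708026.98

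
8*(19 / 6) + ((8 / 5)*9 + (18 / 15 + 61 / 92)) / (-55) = 1900357 / 75900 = 25.04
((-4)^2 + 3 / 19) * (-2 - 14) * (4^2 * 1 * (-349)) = 27428608 / 19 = 1443610.95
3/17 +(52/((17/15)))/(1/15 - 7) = -219/34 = -6.44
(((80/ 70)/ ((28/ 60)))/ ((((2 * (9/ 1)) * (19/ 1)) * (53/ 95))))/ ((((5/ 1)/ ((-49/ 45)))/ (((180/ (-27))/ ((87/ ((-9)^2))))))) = 80/ 4611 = 0.02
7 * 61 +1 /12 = 5125 /12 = 427.08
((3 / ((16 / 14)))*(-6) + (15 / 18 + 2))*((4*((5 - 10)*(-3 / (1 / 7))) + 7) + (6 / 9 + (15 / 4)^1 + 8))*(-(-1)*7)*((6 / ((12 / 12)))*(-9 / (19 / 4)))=17163615 / 38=451674.08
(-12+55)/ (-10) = -43/ 10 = -4.30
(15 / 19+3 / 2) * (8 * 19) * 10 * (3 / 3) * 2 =6960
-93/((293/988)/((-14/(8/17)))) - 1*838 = 2488015/293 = 8491.52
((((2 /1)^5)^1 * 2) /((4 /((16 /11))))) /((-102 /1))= -128 /561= -0.23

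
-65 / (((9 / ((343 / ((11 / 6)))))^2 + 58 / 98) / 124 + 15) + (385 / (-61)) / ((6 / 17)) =-1423792783217 / 64093053678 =-22.21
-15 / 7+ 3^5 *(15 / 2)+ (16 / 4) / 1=25541 / 14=1824.36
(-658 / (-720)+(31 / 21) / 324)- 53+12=-2727149 / 68040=-40.08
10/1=10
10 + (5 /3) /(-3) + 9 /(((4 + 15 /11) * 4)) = 20951 /2124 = 9.86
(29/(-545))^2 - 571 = -169600434/297025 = -571.00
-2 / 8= -1 / 4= -0.25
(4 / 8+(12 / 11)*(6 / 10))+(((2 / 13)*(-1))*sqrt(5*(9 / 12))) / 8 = 127 / 110 - sqrt(15) / 104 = 1.12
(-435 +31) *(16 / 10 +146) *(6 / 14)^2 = -2683368 / 245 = -10952.52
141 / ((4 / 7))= 987 / 4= 246.75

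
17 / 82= 0.21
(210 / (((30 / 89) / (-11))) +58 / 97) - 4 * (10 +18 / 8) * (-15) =-593388 / 97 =-6117.40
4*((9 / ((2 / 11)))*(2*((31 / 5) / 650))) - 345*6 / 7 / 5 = -629784 / 11375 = -55.37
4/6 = 2/3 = 0.67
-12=-12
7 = 7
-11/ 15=-0.73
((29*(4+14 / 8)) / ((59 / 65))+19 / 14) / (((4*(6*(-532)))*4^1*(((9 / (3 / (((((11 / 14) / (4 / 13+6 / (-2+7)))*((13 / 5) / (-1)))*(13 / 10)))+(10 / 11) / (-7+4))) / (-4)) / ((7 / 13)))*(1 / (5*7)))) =-37056660125 / 608576874048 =-0.06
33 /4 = 8.25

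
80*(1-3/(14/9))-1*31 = -737/7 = -105.29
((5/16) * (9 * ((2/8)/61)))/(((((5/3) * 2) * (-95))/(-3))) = 81/741760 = 0.00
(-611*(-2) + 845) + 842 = 2909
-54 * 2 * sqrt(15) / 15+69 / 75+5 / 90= 439 / 450-36 * sqrt(15) / 5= -26.91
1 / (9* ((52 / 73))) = 73 / 468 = 0.16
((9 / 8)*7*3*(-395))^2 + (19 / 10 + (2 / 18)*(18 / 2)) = 27866846053 / 320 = 87083893.92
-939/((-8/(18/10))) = 8451/40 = 211.28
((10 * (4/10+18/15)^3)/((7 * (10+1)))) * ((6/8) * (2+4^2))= 13824/1925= 7.18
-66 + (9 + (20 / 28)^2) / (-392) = -634097 / 9604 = -66.02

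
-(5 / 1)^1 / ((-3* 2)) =5 / 6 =0.83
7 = 7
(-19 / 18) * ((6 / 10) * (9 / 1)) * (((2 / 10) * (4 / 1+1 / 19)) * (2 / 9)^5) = -1232 / 492075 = -0.00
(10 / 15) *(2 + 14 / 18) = 50 / 27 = 1.85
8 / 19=0.42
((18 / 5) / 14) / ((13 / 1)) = 9 / 455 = 0.02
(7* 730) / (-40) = -511 / 4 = -127.75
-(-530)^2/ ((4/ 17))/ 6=-1193825/ 6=-198970.83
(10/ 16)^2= 25/ 64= 0.39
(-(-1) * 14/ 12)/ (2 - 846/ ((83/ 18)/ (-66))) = 83/ 861612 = 0.00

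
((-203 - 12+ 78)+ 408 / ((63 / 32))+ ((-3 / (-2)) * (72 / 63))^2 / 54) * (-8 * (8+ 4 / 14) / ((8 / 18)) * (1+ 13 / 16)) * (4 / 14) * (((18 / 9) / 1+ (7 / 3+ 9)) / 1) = -173801060 / 2401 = -72386.95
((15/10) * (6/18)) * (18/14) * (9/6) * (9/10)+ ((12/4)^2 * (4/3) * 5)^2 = 1008243/280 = 3600.87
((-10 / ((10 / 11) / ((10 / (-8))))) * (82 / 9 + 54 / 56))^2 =19500726025 / 1016064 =19192.42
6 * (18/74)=54/37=1.46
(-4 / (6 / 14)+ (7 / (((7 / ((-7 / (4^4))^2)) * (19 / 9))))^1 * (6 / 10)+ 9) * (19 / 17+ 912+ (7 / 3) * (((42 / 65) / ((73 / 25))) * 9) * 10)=-96322191423677 / 301328302080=-319.66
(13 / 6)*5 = 65 / 6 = 10.83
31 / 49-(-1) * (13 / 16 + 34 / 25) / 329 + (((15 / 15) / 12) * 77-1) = 6.06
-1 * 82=-82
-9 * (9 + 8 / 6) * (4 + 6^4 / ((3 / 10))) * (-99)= 39811068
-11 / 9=-1.22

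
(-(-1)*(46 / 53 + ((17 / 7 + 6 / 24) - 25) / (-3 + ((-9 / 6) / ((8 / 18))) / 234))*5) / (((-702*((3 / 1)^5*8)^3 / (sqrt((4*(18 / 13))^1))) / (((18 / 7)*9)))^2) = 4810985 / 1042893953243089764637556736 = 0.00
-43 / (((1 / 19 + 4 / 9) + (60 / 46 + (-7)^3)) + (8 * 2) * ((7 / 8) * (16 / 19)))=169119 / 1295566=0.13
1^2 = 1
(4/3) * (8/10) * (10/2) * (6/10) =3.20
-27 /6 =-9 /2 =-4.50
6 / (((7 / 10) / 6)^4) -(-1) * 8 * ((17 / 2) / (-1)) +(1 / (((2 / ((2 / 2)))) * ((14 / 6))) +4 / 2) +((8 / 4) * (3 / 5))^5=485050143477 / 15006250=32323.21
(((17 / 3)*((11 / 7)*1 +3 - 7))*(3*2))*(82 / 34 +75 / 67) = -136748 / 469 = -291.57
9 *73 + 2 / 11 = 7229 / 11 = 657.18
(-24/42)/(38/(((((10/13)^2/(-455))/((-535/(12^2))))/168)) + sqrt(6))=-1500744336/47899064470384537 + 576 * sqrt(6)/335293451292691759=-0.00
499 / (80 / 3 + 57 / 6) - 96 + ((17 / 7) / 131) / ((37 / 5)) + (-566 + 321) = -344148906 / 1051799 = -327.20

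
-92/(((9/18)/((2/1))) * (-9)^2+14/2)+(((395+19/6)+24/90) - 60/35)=9003619/22890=393.34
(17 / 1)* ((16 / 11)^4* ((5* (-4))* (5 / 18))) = -55705600 / 131769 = -422.75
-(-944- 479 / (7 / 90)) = 49718 / 7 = 7102.57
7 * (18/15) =42/5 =8.40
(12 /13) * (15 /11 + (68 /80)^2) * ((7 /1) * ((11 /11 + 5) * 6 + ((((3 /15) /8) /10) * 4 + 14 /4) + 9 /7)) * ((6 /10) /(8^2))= 2359122327 /457600000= 5.16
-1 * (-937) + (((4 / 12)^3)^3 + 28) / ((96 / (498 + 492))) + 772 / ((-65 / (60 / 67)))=111102893413 / 91434096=1215.11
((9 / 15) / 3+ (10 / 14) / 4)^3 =148877 / 2744000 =0.05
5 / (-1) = -5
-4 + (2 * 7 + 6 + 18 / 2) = 25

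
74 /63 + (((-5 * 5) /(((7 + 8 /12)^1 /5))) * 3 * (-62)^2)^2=1178181915789146 /33327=35352174386.81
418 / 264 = 19 / 12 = 1.58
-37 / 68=-0.54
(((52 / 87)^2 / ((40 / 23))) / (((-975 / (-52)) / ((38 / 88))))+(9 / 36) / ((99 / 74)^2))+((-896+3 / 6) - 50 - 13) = -1974845268779 / 2060660250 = -958.36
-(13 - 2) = -11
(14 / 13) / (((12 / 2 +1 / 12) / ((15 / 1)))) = 2.66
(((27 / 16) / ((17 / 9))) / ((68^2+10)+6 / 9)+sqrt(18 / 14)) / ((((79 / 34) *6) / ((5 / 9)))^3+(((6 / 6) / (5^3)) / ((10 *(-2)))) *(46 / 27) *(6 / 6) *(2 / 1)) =3555241875 / 291451328415622144+248720625 *sqrt(7) / 9170739080972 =0.00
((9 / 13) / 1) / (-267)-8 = -9259 / 1157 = -8.00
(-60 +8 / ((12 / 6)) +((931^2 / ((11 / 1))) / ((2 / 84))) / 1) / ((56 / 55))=13001195 / 4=3250298.75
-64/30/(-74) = 16/555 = 0.03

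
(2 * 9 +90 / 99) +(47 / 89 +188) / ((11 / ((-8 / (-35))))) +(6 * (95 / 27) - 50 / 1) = -267076 / 44055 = -6.06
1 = 1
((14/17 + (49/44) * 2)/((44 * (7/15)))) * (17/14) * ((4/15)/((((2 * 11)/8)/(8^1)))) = 1304/9317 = 0.14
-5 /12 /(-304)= 5 /3648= 0.00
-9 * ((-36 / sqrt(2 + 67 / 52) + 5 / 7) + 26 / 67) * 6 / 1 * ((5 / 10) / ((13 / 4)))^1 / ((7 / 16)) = -893376 / 42679 + 41472 * sqrt(247) / 1729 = 356.04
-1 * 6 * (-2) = 12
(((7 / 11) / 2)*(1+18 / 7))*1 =25 / 22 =1.14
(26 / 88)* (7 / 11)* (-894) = -40677 / 242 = -168.09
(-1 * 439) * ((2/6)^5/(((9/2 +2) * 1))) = -878/3159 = -0.28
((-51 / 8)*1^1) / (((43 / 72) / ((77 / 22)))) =-3213 / 86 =-37.36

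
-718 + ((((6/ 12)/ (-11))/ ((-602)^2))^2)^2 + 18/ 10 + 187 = -10691841037665224171780777926651/ 20203781250312214988247879680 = -529.20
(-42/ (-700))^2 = 9/ 2500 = 0.00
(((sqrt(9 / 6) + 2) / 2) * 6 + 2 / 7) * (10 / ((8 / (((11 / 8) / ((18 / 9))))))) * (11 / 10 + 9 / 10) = 165 * sqrt(6) / 64 + 605 / 56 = 17.12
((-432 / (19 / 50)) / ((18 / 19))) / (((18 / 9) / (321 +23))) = -206400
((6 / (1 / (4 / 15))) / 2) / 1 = 4 / 5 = 0.80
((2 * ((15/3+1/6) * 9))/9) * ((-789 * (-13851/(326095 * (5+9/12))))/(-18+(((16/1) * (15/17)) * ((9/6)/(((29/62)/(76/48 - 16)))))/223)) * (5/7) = -8276735847078/4026292812773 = -2.06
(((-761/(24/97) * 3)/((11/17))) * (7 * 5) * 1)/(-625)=8784223/11000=798.57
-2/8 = -1/4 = -0.25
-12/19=-0.63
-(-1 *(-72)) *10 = -720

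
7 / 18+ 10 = 187 / 18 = 10.39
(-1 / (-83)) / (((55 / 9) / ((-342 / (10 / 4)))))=-6156 / 22825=-0.27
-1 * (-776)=776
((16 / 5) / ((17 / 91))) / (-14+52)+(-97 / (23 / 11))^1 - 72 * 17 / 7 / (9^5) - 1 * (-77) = 52981111888 / 1705958415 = 31.06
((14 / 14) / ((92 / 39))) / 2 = 39 / 184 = 0.21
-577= -577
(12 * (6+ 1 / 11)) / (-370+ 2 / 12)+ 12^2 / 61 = 3220632 / 1488949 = 2.16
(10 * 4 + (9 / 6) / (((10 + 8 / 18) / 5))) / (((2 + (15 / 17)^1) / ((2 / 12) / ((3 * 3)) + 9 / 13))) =64937365 / 6466824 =10.04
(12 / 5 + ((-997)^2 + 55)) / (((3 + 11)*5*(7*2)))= 1242583 / 1225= 1014.35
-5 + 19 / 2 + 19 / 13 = 155 / 26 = 5.96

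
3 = 3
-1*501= -501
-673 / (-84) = 673 / 84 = 8.01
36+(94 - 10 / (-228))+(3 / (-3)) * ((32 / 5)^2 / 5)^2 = 112102961 / 1781250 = 62.93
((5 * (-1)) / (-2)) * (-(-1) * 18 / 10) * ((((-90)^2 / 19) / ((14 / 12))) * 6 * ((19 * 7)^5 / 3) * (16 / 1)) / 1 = 2189804405846400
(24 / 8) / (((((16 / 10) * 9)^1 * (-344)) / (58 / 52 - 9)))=1025 / 214656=0.00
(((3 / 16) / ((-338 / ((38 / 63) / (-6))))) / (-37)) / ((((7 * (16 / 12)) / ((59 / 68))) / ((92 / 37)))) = -25783 / 74005905792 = -0.00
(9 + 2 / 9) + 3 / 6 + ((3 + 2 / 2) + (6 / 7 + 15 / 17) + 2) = 37403 / 2142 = 17.46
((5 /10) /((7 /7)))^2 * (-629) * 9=-5661 /4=-1415.25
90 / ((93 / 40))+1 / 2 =2431 / 62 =39.21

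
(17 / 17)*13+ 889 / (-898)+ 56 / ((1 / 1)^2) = 61073 / 898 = 68.01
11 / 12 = 0.92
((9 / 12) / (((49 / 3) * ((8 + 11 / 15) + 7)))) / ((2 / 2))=135 / 46256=0.00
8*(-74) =-592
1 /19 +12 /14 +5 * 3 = 2116 /133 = 15.91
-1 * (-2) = 2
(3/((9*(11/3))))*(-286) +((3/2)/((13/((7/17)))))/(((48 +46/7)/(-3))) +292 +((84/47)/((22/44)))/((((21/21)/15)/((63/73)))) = 180898961593/579303764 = 312.27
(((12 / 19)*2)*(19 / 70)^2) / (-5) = -0.02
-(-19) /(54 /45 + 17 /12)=1140 /157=7.26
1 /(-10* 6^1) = -1 /60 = -0.02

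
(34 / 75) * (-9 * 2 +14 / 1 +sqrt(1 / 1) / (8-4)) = -17 / 10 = -1.70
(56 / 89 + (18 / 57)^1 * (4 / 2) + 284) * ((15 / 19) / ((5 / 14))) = 20259792 / 32129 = 630.58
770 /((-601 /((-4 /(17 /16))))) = 49280 /10217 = 4.82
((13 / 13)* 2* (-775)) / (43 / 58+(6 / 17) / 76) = -7259425 / 3494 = -2077.68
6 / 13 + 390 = 5076 / 13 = 390.46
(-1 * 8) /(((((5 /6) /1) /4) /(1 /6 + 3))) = -608 /5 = -121.60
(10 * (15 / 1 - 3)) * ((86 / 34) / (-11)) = -5160 / 187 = -27.59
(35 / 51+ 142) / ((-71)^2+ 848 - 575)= 7277 / 271014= 0.03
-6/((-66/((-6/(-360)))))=1/660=0.00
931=931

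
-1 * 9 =-9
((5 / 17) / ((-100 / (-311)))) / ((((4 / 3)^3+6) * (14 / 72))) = 75573 / 134470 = 0.56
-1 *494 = -494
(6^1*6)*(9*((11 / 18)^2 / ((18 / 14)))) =847 / 9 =94.11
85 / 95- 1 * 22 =-21.11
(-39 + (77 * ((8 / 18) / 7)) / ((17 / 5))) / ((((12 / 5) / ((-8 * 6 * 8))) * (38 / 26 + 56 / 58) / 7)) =17333.57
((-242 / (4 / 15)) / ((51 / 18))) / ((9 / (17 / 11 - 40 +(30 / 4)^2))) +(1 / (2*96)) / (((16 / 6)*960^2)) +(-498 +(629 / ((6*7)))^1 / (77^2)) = -376635318926654449 / 332920730419200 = -1131.31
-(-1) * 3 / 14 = 0.21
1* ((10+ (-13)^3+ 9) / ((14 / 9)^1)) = -9801 / 7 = -1400.14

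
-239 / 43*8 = -44.47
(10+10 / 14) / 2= 75 / 14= 5.36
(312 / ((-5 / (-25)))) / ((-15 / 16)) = -1664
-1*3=-3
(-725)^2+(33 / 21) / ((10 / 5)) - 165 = 7356451 / 14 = 525460.79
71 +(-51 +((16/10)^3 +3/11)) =33507/1375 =24.37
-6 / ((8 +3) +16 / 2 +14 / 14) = -3 / 10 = -0.30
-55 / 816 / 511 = -55 / 416976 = -0.00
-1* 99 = -99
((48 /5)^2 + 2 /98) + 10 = 125171 /1225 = 102.18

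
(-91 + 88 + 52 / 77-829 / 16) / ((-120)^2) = -66697 / 17740800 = -0.00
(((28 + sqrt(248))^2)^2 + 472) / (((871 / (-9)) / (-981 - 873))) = 70181635.01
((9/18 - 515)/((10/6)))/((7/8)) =-1764/5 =-352.80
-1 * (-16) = 16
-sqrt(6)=-2.45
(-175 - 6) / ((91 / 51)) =-9231 / 91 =-101.44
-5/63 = -0.08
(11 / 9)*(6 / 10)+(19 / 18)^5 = 19308911 / 9447840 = 2.04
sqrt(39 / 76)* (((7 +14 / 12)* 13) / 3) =637* sqrt(741) / 684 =25.35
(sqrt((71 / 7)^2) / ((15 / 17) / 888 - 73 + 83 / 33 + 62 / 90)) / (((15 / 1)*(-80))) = 1473747 / 12169366510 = 0.00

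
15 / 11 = 1.36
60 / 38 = 30 / 19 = 1.58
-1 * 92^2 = -8464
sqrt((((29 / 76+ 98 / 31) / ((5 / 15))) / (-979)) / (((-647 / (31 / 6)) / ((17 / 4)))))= 17 * sqrt(11818219754) / 96278776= 0.02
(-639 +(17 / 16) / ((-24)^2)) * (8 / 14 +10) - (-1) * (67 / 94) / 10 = -51204375577 / 7580160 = -6755.05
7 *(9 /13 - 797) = -72464 /13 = -5574.15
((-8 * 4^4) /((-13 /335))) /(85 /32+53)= 21954560 /23153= 948.24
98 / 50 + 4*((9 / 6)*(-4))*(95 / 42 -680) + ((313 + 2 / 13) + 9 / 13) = 37722959 / 2275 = 16581.52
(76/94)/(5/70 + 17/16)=4256/5969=0.71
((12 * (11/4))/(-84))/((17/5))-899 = -427979/476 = -899.12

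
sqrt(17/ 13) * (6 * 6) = 36 * sqrt(221)/ 13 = 41.17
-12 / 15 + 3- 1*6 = -19 / 5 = -3.80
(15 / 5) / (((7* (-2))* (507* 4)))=-1 / 9464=-0.00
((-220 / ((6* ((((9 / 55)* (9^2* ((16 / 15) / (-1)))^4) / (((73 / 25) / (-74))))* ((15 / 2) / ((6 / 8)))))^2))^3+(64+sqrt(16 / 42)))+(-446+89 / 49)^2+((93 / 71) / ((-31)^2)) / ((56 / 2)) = 2* sqrt(42) / 21+7579508430742155826864559419679069915162030213791706764374941486939408496169474577321030874625465 / 38403871113225417792525857952563140964012463411604756861388202005499962243117283503763357696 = 197363.75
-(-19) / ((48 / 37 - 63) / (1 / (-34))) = 703 / 77622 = 0.01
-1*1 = -1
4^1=4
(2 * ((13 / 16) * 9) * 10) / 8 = 585 / 32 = 18.28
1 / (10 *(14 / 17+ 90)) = 17 / 15440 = 0.00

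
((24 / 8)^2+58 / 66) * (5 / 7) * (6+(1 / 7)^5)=164374090 / 3882417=42.34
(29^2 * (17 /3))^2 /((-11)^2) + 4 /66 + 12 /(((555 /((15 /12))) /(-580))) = 7562326555 /40293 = 187683.38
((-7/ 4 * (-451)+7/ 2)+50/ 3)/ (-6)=-9713/ 72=-134.90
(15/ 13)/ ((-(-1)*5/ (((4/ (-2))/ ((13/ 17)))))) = -0.60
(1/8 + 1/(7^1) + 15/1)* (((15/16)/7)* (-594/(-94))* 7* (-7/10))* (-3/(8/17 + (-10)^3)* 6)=-12950685/11358208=-1.14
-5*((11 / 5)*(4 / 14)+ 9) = -337 / 7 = -48.14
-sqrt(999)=-3 *sqrt(111)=-31.61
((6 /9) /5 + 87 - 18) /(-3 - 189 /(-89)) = -92293 /1170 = -78.88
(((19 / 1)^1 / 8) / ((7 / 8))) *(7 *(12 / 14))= 114 / 7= 16.29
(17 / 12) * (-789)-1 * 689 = -7227 / 4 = -1806.75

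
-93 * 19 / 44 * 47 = -83049 / 44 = -1887.48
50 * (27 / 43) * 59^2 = 4699350 / 43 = 109287.21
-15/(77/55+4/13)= -325/37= -8.78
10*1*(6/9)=20/3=6.67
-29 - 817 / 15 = -1252 / 15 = -83.47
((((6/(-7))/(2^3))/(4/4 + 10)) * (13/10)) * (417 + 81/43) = -175617/33110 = -5.30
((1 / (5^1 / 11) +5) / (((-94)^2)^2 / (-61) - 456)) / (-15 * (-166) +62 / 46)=-12627 / 5594204375390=-0.00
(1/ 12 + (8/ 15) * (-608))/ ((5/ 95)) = -369569/ 60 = -6159.48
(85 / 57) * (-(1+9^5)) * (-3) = 264171.05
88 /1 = 88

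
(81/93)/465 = 9/4805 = 0.00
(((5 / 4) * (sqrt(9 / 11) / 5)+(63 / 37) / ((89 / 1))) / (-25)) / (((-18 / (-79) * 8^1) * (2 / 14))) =-553 * sqrt(11) / 52800 - 3871 / 1317200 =-0.04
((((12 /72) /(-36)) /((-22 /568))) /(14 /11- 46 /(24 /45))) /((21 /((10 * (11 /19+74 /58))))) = -207320 /166875309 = -0.00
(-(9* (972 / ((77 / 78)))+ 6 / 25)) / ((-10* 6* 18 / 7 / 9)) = 516.94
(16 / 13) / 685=16 / 8905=0.00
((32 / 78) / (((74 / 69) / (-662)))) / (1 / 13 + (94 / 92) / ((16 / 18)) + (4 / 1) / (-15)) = -263.87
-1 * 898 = -898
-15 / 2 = -7.50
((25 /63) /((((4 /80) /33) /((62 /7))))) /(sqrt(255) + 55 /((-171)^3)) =145.27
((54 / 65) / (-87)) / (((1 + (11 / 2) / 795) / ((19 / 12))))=-9063 / 603577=-0.02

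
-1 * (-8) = 8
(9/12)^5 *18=2187/512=4.27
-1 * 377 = -377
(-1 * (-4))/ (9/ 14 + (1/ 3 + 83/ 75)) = 1400/ 729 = 1.92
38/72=19/36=0.53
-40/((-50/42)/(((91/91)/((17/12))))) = 23.72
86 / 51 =1.69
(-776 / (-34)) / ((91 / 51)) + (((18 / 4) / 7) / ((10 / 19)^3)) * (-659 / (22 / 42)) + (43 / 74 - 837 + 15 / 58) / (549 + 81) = -107027450851169 / 19333314000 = -5535.91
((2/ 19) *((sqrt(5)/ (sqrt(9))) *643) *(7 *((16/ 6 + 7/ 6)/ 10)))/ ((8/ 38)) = 103523 *sqrt(5)/ 360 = 643.01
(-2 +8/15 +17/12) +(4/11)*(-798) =-63851/220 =-290.23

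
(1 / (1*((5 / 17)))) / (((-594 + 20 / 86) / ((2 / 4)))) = -731 / 255320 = -0.00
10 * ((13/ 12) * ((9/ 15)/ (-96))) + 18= 17.93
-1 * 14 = -14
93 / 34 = 2.74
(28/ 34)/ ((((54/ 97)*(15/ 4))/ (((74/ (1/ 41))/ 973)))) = 1177192/ 957015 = 1.23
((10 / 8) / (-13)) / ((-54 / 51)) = 85 / 936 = 0.09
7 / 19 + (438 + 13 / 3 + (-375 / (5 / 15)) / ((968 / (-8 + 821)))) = -27707113 / 55176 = -502.16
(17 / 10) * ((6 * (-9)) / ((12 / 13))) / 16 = -1989 / 320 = -6.22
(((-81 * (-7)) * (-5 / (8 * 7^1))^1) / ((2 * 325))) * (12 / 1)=-243 / 260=-0.93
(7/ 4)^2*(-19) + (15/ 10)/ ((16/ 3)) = -57.91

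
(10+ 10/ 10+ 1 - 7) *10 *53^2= 140450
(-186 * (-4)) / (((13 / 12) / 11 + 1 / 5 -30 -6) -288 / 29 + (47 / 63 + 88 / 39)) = -17.45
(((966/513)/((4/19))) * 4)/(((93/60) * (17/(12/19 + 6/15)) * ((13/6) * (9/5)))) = 1262240/3514563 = 0.36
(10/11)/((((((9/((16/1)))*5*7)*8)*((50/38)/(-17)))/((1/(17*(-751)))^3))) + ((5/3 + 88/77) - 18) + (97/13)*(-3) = -147991324488157166/3938548604529825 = -37.58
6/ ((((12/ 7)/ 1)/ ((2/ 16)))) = 7/ 16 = 0.44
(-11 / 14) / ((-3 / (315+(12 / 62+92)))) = 138853 / 1302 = 106.65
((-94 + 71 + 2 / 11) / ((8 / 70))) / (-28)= 1255 / 176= 7.13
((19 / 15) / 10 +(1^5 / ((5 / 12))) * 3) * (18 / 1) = 131.88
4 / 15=0.27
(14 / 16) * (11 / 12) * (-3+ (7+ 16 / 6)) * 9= 385 / 8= 48.12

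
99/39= 2.54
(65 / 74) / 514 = 65 / 38036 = 0.00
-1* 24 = -24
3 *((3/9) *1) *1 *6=6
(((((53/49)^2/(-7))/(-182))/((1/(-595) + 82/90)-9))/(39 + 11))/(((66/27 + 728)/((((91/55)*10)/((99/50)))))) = -429777/16549153992910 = -0.00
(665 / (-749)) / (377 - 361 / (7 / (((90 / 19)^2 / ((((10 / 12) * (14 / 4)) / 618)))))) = 4655 / 1283512829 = 0.00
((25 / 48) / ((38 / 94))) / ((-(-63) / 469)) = 78725 / 8208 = 9.59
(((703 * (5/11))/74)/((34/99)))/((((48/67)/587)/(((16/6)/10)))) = 2747.25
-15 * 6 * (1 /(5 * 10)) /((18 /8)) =-4 /5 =-0.80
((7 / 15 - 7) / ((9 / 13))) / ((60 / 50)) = -637 / 81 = -7.86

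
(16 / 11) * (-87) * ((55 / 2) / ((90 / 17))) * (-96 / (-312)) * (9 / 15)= -7888 / 65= -121.35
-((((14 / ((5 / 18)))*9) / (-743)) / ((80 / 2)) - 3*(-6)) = -668133 / 37150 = -17.98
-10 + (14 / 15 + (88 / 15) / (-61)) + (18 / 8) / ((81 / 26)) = -46339 / 5490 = -8.44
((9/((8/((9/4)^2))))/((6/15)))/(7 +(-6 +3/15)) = 11.87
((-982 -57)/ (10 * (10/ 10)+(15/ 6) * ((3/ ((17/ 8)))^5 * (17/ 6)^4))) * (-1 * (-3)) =-52989/ 15530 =-3.41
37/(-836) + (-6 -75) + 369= 240731/836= 287.96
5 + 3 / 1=8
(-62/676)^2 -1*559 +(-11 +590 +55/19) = 22.90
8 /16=0.50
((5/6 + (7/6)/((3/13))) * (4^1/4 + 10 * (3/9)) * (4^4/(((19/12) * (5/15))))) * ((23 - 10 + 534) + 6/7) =2705730560/399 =6781279.60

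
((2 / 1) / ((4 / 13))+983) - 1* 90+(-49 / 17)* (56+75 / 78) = 162505 / 221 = 735.32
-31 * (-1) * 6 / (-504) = -31 / 84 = -0.37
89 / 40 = 2.22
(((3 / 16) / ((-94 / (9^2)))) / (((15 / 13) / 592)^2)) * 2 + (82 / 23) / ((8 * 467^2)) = -2005374499094801 / 23575420900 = -85062.09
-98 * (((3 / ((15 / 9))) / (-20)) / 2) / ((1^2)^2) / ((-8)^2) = 0.07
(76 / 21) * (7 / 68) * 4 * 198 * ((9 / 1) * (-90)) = -4062960 / 17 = -238997.65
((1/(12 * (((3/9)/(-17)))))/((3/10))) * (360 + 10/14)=-214625/42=-5110.12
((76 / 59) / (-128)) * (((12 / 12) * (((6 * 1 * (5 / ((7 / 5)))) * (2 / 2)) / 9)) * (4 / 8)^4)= -475 / 317184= -0.00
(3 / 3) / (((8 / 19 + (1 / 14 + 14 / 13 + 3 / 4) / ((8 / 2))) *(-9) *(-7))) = 3952 / 222993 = 0.02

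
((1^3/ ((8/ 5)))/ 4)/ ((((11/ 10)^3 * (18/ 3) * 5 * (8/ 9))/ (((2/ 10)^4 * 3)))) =9/ 425920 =0.00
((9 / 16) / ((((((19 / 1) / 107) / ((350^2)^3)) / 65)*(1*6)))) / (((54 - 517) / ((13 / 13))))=-1198606633300781250 / 8797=-136251748698508.72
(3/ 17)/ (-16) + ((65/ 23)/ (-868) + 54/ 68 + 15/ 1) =21421943/ 1357552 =15.78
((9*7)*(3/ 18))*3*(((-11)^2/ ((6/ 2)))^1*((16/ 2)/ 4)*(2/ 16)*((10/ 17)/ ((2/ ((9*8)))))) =114345/ 17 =6726.18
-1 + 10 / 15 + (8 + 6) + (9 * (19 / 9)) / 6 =16.83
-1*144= -144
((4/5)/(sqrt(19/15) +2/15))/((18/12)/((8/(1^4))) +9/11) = -1408/16579 +704 *sqrt(285)/16579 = 0.63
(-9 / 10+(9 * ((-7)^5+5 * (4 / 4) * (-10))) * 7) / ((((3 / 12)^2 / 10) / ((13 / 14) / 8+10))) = -12032368227 / 7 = -1718909746.71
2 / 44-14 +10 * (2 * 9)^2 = 70973 / 22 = 3226.05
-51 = -51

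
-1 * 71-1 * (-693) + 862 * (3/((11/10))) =32702/11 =2972.91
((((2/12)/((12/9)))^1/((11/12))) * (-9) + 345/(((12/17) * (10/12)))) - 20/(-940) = 302597/517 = 585.29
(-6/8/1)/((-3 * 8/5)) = 0.16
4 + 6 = 10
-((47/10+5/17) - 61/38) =-5473/1615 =-3.39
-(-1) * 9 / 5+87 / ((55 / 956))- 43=80906 / 55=1471.02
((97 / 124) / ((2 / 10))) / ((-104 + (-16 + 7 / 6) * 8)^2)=4365 / 55331776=0.00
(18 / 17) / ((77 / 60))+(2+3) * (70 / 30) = 12.49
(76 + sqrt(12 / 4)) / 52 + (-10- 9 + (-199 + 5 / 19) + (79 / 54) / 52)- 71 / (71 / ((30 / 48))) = -2892641 / 13338 + sqrt(3) / 52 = -216.84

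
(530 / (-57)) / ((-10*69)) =53 / 3933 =0.01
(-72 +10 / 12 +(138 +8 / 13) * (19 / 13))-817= -695173 / 1014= -685.57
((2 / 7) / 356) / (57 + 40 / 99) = 99 / 7081018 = 0.00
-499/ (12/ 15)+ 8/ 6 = -7469/ 12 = -622.42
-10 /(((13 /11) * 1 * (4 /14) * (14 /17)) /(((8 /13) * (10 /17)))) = -2200 /169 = -13.02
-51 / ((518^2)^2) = -51 / 71997768976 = -0.00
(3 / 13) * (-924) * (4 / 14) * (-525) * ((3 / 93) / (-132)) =-3150 / 403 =-7.82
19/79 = 0.24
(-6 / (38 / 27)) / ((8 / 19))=-81 / 8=-10.12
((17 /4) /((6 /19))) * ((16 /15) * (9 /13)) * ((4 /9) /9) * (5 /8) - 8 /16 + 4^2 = 33289 /2106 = 15.81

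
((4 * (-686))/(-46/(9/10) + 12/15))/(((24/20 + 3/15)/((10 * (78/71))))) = 8599500/20093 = 427.98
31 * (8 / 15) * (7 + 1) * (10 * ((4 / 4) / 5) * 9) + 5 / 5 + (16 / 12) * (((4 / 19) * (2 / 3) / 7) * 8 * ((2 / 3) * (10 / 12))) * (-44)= 128014057 / 53865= 2376.57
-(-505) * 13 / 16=6565 / 16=410.31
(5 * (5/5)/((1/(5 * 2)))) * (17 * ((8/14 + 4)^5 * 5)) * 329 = 6702497792000/2401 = 2791544269.89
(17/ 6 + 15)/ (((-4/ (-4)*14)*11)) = 107/ 924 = 0.12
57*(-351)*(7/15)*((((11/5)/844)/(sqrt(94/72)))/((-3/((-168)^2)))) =7246695456*sqrt(47)/247925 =200386.57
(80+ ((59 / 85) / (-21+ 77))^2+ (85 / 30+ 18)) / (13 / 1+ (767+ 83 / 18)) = 709027701 / 5517125600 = 0.13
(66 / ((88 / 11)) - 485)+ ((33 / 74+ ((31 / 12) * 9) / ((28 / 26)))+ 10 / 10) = -940097 / 2072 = -453.71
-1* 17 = -17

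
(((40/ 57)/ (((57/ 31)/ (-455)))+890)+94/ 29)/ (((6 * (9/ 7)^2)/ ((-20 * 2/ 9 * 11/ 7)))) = -104412455840/ 206061327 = -506.71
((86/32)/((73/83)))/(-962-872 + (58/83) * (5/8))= -296227/177752956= -0.00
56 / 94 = 28 / 47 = 0.60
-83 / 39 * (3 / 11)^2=-249 / 1573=-0.16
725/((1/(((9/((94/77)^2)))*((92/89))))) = 889794675/196601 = 4525.89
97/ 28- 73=-1947/ 28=-69.54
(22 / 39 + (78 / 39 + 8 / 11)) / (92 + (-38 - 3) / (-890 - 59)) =103076 / 2882517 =0.04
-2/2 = -1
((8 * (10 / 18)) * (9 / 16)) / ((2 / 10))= 25 / 2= 12.50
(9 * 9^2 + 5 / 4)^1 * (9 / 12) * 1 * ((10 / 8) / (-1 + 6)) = 8763 / 64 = 136.92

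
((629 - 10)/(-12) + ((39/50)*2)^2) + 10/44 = -4036103/82500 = -48.92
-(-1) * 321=321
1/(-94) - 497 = -46719/94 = -497.01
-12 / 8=-3 / 2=-1.50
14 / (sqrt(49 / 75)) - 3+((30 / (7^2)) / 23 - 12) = -16875 / 1127+10*sqrt(3) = 2.35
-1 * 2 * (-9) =18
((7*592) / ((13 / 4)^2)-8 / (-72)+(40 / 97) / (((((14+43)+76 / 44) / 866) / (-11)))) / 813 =15514040435 / 38743068663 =0.40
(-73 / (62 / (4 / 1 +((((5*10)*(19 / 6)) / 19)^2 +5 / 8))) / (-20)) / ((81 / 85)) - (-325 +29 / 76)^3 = 42418914733375277 / 1240052328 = 34207358.65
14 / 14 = 1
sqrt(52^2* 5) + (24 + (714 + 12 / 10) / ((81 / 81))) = 52* sqrt(5) + 3696 / 5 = 855.48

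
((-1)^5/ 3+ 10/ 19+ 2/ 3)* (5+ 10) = 245/ 19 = 12.89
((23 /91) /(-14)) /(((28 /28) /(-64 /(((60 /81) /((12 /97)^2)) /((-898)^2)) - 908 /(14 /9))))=310805799237 /16136435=19261.12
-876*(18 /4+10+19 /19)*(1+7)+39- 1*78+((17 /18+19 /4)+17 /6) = -3911561 /36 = -108654.47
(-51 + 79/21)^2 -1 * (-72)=1015816/441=2303.44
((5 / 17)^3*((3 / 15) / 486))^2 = 625 / 5701197247524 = 0.00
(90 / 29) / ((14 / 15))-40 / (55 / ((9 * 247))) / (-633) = 2770059 / 471163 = 5.88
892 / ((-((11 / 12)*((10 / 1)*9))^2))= -0.13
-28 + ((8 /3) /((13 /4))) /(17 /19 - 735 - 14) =-7761148 /277173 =-28.00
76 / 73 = 1.04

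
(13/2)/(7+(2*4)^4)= 13/8206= 0.00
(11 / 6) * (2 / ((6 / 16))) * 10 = 880 / 9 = 97.78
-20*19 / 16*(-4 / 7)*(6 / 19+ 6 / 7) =780 / 49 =15.92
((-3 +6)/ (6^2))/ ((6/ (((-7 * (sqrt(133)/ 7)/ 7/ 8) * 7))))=-sqrt(133)/ 576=-0.02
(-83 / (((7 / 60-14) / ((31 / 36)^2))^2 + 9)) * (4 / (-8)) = 1916306075 / 16602627042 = 0.12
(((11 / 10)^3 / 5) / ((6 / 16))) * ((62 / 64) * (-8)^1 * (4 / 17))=-41261 / 31875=-1.29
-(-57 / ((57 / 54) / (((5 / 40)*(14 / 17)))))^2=-35721 / 1156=-30.90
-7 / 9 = -0.78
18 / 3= 6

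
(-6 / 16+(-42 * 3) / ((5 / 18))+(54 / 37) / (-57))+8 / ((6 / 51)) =-386.00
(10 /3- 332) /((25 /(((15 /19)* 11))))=-10846 /95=-114.17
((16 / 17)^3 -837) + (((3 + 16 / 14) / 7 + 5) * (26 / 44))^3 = -800.09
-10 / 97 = -0.10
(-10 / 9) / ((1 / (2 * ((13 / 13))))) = -20 / 9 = -2.22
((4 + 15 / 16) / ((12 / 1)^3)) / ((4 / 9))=79 / 12288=0.01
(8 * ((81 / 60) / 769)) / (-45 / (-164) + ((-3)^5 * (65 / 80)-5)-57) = -35424 / 653692295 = -0.00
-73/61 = -1.20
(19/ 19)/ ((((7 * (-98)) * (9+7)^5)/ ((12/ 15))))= -1/ 899153920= -0.00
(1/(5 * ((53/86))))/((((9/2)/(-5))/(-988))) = 169936/477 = 356.26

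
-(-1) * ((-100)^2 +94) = 10094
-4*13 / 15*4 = -208 / 15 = -13.87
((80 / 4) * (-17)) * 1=-340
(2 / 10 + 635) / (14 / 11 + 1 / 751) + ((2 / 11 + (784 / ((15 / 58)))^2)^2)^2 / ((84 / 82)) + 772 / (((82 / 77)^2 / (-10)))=6962368060652868415430823000.00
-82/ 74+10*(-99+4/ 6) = -109273/ 111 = -984.44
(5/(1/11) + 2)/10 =57/10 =5.70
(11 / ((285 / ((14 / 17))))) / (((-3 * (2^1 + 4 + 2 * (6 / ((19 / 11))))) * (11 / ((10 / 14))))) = -1 / 18819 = -0.00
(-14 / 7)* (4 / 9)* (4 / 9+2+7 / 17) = -3496 / 1377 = -2.54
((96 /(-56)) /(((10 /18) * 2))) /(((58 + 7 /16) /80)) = -13824 /6545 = -2.11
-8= -8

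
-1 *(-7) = 7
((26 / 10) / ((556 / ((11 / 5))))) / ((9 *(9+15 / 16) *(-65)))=-44 / 24863625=-0.00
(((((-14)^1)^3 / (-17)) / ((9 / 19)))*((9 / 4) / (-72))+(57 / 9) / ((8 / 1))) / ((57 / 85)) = -3175 / 216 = -14.70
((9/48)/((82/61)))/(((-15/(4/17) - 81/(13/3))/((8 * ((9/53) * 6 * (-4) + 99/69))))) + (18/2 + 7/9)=6307933211/642779919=9.81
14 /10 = 1.40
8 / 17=0.47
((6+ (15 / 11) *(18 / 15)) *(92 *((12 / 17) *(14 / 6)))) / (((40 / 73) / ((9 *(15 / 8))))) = 6663951 / 187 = 35636.10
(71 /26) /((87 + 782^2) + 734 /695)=0.00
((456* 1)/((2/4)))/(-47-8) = -912/55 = -16.58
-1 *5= -5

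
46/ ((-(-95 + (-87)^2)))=-23/ 3737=-0.01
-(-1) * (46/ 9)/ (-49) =-46/ 441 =-0.10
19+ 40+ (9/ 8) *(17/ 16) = 7705/ 128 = 60.20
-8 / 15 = -0.53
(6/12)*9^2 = 81/2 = 40.50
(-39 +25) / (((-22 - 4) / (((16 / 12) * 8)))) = 224 / 39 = 5.74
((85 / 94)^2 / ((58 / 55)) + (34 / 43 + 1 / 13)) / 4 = 470689305 / 1145923168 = 0.41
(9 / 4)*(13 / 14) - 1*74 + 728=36741 / 56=656.09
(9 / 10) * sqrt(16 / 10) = 9 * sqrt(10) / 25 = 1.14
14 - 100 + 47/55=-4683/55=-85.15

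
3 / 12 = 1 / 4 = 0.25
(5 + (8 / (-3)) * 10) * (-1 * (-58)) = -3770 / 3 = -1256.67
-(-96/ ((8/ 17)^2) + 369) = 129/ 2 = 64.50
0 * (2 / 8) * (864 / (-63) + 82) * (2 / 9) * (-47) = 0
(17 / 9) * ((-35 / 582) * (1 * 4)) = -1190 / 2619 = -0.45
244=244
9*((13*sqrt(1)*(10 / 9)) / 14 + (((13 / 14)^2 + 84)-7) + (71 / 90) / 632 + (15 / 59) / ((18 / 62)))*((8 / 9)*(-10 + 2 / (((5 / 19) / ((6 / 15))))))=-4441.65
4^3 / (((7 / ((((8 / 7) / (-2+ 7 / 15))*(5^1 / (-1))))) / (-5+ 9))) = 153600 / 1127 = 136.29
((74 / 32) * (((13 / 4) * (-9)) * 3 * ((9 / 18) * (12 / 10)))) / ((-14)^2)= -38961 / 62720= -0.62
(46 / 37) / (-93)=-0.01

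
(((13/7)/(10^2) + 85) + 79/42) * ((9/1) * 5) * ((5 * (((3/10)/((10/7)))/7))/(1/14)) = 1642401/200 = 8212.00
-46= -46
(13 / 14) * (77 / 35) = 143 / 70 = 2.04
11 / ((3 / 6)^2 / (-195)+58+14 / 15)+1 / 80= 732367 / 3677360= 0.20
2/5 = 0.40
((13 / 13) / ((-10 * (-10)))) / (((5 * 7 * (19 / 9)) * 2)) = 9 / 133000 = 0.00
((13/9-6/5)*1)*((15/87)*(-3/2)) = -11/174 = -0.06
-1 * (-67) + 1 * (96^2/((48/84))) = 16195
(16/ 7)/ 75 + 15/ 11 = 8051/ 5775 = 1.39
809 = 809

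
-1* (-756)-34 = 722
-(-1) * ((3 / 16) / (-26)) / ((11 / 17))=-51 / 4576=-0.01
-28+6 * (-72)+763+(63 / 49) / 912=644787 / 2128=303.00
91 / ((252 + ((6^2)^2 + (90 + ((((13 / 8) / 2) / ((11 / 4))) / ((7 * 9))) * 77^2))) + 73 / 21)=22932 / 420659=0.05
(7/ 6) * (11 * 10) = 385/ 3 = 128.33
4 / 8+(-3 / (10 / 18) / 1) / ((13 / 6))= -259 / 130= -1.99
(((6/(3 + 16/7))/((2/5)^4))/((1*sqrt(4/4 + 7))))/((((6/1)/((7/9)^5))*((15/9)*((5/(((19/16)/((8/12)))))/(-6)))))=-55883275*sqrt(2)/82861056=-0.95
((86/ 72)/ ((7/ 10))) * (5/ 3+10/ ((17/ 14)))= 108575/ 6426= 16.90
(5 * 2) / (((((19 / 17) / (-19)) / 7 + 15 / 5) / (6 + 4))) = 2975 / 89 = 33.43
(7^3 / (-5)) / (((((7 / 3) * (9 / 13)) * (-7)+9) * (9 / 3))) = 4459 / 450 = 9.91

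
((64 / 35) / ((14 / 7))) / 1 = 32 / 35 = 0.91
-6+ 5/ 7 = -37/ 7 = -5.29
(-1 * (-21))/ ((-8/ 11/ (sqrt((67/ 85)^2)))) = -15477/ 680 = -22.76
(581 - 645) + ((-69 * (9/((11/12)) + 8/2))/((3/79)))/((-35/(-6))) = -1681744/385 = -4368.17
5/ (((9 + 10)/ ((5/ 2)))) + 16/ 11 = 883/ 418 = 2.11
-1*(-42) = 42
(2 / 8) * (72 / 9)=2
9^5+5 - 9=59045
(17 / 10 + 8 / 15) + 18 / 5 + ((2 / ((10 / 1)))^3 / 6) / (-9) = 19687 / 3375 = 5.83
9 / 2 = 4.50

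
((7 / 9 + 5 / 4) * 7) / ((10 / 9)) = 511 / 40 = 12.78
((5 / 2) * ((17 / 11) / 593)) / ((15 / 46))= 391 / 19569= 0.02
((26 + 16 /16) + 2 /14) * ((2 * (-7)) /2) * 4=-760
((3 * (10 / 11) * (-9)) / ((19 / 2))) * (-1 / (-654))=-90 / 22781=-0.00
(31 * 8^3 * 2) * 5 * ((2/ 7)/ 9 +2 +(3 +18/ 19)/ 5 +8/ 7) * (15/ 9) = 3765632000/ 3591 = 1048630.47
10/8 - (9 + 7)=-14.75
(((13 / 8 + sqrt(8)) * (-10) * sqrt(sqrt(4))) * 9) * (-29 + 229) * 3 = -216000 -87750 * sqrt(2) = -340097.24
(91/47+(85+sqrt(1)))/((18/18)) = 4133/47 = 87.94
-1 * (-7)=7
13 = 13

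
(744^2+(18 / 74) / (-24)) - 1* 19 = 163841029 / 296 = 553516.99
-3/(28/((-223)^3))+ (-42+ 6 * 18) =33270549/28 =1188233.89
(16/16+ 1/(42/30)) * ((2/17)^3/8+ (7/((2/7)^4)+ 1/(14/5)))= 1734618507/962948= 1801.36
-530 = -530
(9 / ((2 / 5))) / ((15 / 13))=39 / 2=19.50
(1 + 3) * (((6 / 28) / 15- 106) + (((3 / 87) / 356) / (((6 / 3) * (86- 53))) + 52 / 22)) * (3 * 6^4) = -1601353717704 / 993685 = -1611530.53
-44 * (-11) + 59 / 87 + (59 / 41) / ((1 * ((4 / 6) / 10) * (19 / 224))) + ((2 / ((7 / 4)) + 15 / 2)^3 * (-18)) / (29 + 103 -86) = 2081017903099 / 4277289576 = 486.53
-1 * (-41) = 41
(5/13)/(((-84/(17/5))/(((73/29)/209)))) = -1241/6618612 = -0.00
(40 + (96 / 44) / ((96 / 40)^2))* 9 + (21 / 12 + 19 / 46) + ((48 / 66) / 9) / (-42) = 69921883 / 191268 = 365.57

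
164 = 164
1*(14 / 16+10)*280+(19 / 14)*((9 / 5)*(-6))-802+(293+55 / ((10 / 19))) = 183809 / 70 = 2625.84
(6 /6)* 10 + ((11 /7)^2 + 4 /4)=660 /49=13.47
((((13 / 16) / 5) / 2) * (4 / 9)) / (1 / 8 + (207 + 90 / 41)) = 533 / 3089565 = 0.00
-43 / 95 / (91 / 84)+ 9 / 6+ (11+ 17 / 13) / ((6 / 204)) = 1036273 / 2470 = 419.54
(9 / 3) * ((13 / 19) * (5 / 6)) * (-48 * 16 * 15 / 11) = -374400 / 209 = -1791.39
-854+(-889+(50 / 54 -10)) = -47306 / 27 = -1752.07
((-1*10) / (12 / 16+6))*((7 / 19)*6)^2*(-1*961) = 7534240 / 1083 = 6956.82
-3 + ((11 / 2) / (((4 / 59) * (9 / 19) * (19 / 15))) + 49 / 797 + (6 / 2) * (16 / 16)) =2587441 / 19128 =135.27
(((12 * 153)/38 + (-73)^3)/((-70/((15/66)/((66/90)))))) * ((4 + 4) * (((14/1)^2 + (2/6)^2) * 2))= 23716481500/4389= 5403618.48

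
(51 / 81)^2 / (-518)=-289 / 377622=-0.00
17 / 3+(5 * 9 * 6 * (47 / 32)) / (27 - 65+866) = 27139 / 4416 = 6.15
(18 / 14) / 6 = 3 / 14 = 0.21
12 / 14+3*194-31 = 3863 / 7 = 551.86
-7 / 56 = -1 / 8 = -0.12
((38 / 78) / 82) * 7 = 133 / 3198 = 0.04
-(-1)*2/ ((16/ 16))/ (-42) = -1/ 21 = -0.05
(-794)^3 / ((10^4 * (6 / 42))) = -437995411 / 1250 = -350396.33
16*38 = 608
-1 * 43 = -43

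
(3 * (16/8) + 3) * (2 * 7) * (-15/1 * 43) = -81270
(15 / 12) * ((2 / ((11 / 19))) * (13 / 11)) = 1235 / 242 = 5.10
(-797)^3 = -506261573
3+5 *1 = 8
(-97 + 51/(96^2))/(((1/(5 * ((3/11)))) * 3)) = -1489835/33792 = -44.09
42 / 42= 1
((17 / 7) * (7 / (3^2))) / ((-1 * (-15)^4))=-17 / 455625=-0.00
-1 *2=-2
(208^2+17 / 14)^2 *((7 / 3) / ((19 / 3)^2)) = 1100664715107 / 10108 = 108890454.60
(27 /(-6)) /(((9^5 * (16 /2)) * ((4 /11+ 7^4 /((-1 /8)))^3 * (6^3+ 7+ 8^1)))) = 121 /20792616619549282550784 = 0.00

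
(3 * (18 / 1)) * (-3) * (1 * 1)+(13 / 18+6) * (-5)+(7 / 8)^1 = -194.74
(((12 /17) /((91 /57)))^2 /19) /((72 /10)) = 3420 /2393209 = 0.00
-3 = -3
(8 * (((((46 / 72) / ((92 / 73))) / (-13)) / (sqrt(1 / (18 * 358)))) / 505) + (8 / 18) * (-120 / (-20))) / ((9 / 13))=104 / 27 - 73 * sqrt(179) / 13635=3.78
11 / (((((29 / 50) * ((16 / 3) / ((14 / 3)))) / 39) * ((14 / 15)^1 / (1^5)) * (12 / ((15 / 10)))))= 160875 / 1856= 86.68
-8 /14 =-4 /7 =-0.57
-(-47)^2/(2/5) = -11045/2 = -5522.50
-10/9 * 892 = -8920/9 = -991.11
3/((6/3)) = 3/2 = 1.50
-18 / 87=-6 / 29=-0.21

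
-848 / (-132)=6.42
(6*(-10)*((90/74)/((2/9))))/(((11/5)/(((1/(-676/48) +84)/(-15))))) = 57445200/68783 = 835.17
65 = 65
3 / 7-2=-11 / 7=-1.57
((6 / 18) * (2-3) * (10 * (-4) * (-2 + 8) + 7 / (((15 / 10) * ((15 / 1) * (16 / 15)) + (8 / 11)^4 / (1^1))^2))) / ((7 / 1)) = 30326346783833 / 2653686638400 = 11.43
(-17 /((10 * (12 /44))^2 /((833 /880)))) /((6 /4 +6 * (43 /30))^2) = -155771 /7344720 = -0.02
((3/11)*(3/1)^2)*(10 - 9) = 27/11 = 2.45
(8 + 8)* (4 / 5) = 12.80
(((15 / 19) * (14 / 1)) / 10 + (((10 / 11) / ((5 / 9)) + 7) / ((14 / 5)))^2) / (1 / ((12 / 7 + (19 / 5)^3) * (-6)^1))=-710745895029 / 197139250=-3605.30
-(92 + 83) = -175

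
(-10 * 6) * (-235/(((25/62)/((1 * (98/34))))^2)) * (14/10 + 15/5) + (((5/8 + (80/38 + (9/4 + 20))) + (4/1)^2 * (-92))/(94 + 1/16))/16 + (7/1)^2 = 748507141889747/236113000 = 3170122.53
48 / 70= 24 / 35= 0.69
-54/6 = -9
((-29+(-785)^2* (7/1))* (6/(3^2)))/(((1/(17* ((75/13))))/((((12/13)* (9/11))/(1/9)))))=3563851705200/1859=1917079992.04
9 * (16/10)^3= 4608/125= 36.86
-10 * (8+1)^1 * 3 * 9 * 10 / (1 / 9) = -218700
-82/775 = -0.11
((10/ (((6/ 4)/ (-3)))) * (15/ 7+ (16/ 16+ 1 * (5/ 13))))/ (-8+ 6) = 3210/ 91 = 35.27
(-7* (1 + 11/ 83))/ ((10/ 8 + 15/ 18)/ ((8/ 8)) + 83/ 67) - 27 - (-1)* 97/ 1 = 14989478/ 221693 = 67.61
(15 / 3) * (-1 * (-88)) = 440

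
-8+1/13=-103/13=-7.92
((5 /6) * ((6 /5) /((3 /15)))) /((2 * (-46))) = -5 /92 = -0.05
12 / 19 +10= 202 / 19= 10.63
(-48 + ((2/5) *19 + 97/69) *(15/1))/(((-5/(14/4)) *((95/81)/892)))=-506522646/10925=-46363.63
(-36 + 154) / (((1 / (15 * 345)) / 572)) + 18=349291818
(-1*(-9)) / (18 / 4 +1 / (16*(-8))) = 1152 / 575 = 2.00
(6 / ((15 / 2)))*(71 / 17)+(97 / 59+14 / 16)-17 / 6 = 3.03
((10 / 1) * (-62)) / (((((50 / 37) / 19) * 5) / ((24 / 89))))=-1046064 / 2225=-470.14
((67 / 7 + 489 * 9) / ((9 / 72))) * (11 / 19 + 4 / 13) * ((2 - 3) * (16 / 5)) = -865459968 / 8645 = -100111.04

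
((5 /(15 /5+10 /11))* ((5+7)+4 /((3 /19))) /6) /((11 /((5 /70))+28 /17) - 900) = -26180 /2448549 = -0.01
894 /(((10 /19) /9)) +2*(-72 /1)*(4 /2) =74997 /5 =14999.40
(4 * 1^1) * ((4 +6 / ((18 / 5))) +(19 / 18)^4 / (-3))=1654271 / 78732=21.01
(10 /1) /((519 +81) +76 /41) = 205 /12338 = 0.02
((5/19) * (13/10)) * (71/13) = 1.87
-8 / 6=-4 / 3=-1.33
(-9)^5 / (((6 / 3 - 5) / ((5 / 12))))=32805 / 4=8201.25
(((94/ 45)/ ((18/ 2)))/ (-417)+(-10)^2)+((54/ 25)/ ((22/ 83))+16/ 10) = 1019418467/ 9288675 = 109.75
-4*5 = -20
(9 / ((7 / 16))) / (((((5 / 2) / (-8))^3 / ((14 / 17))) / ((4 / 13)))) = -170.81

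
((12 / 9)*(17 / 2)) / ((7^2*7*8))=17 / 4116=0.00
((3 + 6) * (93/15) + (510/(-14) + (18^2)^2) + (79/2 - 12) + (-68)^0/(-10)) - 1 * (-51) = 3677582/35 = 105073.77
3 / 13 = 0.23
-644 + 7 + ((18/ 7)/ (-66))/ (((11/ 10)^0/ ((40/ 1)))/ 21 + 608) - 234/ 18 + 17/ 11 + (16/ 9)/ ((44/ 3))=-10926876875/ 16853793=-648.33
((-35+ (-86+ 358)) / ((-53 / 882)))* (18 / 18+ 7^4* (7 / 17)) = -3516788016 / 901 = -3903205.35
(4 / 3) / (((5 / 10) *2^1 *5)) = 4 / 15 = 0.27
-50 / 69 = -0.72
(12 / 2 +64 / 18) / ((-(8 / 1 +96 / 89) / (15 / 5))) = -3827 / 1212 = -3.16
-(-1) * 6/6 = 1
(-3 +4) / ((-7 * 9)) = -1 / 63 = -0.02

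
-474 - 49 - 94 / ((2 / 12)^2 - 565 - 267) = -522.89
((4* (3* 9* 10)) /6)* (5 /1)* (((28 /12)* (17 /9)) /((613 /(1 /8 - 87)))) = -2067625 /3678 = -562.16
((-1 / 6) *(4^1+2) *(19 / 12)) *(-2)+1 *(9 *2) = 127 / 6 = 21.17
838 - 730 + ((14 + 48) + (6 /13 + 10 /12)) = 13361 /78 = 171.29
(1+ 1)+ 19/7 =33/7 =4.71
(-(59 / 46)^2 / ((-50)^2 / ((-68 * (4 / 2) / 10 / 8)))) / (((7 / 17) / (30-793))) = -109654981 / 52900000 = -2.07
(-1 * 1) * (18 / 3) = -6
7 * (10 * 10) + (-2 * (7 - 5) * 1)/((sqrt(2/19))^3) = 700 - 19 * sqrt(38) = 582.88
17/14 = 1.21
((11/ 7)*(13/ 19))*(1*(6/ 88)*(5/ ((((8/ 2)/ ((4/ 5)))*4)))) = 39/ 2128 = 0.02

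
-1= -1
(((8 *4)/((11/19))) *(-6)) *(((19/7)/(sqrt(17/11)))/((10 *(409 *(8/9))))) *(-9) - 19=-19 + 350892 *sqrt(187)/2676905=-17.21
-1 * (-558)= 558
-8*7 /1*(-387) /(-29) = -21672 /29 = -747.31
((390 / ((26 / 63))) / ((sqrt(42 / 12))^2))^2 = 72900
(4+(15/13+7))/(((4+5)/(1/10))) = 79/585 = 0.14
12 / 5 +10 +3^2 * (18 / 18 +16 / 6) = 227 / 5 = 45.40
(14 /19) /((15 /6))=28 /95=0.29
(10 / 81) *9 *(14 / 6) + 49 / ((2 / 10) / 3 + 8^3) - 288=-59169941 / 207387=-285.31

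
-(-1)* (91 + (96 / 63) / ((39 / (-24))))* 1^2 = 24587 / 273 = 90.06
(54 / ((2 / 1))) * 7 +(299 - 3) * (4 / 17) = 4397 / 17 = 258.65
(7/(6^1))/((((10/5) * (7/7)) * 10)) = 7/120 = 0.06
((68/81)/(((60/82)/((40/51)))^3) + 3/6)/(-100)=-52352713/3413032200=-0.02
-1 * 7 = -7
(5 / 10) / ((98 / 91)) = 13 / 28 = 0.46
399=399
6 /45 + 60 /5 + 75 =87.13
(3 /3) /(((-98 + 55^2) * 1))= 1 /2927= 0.00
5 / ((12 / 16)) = 20 / 3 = 6.67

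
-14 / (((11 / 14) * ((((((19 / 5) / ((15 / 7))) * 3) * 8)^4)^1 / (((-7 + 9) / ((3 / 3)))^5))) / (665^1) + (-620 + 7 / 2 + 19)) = 54687500 / 1860768247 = 0.03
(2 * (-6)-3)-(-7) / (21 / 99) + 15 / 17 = 321 / 17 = 18.88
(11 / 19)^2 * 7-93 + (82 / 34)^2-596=-71031057 / 104329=-680.84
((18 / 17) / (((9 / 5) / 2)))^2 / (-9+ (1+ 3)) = -80 / 289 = -0.28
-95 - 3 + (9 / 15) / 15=-2449 / 25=-97.96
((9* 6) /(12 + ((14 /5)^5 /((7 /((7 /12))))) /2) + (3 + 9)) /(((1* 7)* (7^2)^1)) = 1331493 /30823352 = 0.04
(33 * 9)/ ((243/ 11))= 121/ 9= 13.44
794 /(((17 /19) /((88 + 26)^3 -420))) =22344236664 /17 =1314366862.59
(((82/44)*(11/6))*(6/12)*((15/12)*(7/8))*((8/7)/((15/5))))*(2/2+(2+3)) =205/48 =4.27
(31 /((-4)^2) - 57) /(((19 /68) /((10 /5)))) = -14977 /38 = -394.13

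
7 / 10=0.70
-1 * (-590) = 590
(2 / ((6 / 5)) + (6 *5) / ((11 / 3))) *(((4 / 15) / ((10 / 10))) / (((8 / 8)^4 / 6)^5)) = 224640 / 11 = 20421.82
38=38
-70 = -70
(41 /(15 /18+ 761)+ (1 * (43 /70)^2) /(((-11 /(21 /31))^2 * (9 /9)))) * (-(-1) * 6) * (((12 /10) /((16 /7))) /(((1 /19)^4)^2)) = 448862111682936444459 /151862986000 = 2955704503.81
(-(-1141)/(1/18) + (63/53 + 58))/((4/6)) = 3274953/106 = 30895.78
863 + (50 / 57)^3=159946559 / 185193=863.67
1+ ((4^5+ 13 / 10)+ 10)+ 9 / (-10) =5177 / 5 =1035.40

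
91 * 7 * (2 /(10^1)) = 637 /5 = 127.40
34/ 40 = 17/ 20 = 0.85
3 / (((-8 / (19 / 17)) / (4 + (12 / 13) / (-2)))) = -1311 / 884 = -1.48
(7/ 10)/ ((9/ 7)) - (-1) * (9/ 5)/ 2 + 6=7.44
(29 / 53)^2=841 / 2809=0.30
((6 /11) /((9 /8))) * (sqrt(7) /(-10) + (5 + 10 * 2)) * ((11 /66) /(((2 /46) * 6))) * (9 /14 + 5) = 43.24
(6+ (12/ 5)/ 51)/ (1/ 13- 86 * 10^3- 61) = -3341/ 47548660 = -0.00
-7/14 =-1/2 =-0.50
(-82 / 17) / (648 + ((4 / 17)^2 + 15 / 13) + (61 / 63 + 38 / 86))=-49092498 / 6621816751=-0.01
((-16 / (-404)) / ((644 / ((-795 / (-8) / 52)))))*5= 3975 / 6764576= 0.00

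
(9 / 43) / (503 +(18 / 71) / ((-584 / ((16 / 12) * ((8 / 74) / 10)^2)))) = 1596493575 / 3836728836559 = 0.00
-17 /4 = -4.25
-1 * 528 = -528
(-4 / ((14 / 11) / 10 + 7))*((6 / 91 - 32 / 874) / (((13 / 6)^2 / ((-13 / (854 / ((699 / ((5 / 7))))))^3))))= 19712208157983 / 1701120453550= 11.59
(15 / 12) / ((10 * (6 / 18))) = 3 / 8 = 0.38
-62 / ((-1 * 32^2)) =0.06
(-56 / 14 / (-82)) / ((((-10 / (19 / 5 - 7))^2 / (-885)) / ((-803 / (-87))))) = -6064256 / 148625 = -40.80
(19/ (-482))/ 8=-19/ 3856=-0.00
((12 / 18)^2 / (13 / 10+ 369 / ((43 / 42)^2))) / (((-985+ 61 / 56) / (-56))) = 231938560 / 3239753593527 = 0.00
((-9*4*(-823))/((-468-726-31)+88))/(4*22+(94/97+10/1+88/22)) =-0.25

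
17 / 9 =1.89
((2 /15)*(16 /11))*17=544 /165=3.30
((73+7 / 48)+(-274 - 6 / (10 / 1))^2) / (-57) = -90573967 / 68400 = -1324.18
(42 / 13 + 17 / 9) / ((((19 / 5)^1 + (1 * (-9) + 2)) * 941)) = -2995 / 1761552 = -0.00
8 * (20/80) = 2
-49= -49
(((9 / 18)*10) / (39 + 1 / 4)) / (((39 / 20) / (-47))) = -18800 / 6123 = -3.07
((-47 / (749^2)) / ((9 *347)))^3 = -103823 / 5377827391916029603582182867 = -0.00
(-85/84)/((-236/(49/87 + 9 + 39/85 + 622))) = 79217/29232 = 2.71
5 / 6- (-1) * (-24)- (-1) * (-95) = -709 / 6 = -118.17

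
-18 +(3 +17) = 2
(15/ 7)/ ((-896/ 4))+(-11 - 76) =-136431/ 1568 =-87.01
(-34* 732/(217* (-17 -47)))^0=1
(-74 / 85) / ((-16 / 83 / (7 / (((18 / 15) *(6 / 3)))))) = 21497 / 1632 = 13.17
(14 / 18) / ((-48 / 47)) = -329 / 432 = -0.76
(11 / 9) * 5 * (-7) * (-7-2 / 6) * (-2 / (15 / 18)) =-6776 / 9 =-752.89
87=87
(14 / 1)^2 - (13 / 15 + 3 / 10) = 1169 / 6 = 194.83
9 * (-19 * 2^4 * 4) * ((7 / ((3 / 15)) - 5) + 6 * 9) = -919296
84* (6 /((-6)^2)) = 14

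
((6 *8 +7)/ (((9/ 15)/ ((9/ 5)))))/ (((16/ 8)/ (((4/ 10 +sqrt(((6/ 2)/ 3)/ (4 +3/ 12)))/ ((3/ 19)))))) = 209 +1045 *sqrt(17)/ 17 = 462.45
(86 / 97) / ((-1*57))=-86 / 5529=-0.02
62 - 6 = 56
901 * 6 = 5406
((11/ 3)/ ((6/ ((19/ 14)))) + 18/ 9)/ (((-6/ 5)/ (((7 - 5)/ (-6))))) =3565/ 4536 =0.79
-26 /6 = -13 /3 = -4.33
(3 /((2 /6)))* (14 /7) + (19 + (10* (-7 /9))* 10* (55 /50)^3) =-66.52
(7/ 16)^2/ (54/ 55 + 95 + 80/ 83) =223685/ 113294592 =0.00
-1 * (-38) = 38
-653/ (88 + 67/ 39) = -25467/ 3499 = -7.28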